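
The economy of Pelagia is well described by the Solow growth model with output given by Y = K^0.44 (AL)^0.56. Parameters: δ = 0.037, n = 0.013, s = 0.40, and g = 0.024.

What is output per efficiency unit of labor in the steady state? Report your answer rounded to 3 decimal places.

y* ≈ 3.765

Steady state requires s·f(k) = (n + g + δ)·k, i.e. s·k^α = (n + g + δ)·k.
Dividing both sides by k: k^(1−α) = s / (n + g + δ).
k^0.56 = 0.40 / (0.013 + 0.024 + 0.037) = 0.40 / 0.074 = 5.4054
k* = 5.4054^(1/0.56) ≈ 20.3527
y* = (k*)^α = 20.3527^0.44 ≈ 3.7652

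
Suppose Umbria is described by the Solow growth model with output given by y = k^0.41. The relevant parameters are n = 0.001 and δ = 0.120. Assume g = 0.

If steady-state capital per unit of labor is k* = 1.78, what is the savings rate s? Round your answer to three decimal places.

In steady state, investment equals break-even investment: s·k^α = (n + δ)·k.
So s / (n + δ) = (k*)^(1−α) = 1.78^0.59 = 1.4052.
Therefore s = 1.4052 × (n + δ) = 1.4052 × 0.121 = 0.1700.

s ≈ 0.170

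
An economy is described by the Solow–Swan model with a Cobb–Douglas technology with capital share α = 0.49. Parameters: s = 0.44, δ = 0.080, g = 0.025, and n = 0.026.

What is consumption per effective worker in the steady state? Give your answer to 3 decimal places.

c* = 1.794

In steady state, investment equals break-even investment: s·k^α = (n + g + δ)·k.
Rearranging, k^(1−α) = s / (n + g + δ).
k^0.51 = 0.44 / (0.026 + 0.025 + 0.080) = 0.44 / 0.131 = 3.3588
k* = 3.3588^(1/0.51) ≈ 10.7581
y* = (k*)^α = 10.7581^0.49 ≈ 3.2030
c* = (1 − s)·y* = (1 − 0.44) × 3.2030 ≈ 1.7937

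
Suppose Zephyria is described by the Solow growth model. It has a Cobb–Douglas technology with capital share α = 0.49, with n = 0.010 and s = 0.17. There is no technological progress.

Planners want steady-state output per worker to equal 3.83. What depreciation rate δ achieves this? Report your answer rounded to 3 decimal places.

In steady state, investment equals break-even investment: s·k^α = (n + δ)·k.
Since y* = [s/(n + δ)]^(α/(1−α)), we have s/(n + δ) = (y*)^((1−α)/α) = 3.83^1.0408 = 4.0457.
Therefore n + δ = s / 4.0457 = 0.17 / 4.0457 = 0.0420, so δ = 0.0420 − 0.010 = 0.0320.

δ ≈ 0.032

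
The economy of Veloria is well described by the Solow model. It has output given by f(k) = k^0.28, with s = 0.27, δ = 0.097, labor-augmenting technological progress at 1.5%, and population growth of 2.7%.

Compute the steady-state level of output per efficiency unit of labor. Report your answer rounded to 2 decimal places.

y* ≈ 1.29

At the steady state, Δk = 0, so s·k^α = (n + g + δ)·k.
Rearranging, k^(1−α) = s / (n + g + δ).
k^0.72 = 0.27 / (0.027 + 0.015 + 0.097) = 0.27 / 0.139 = 1.9424
k* = 1.9424^(1/0.72) ≈ 2.5146
y* = (k*)^α = 2.5146^0.28 ≈ 1.2946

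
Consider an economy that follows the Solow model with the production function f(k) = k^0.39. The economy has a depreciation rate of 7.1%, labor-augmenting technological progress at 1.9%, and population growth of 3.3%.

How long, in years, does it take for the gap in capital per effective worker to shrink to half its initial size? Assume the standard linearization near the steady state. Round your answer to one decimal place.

about 9.2 years

Near the steady state the convergence rate is λ = (1 − α)(n + g + δ).
λ = (1 − 0.39) × 0.123 = 0.61 × 0.123 = 0.07503
Half-life = ln 2 / λ = 0.6931 / 0.07503 ≈ 9.24 years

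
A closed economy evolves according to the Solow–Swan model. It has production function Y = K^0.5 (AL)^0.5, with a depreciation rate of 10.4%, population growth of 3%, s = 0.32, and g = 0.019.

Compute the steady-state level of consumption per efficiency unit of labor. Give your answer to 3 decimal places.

c* ≈ 1.422

At the steady state, Δk = 0, so s·k^α = (n + g + δ)·k.
Rearranging, k^(1−α) = s / (n + g + δ).
k^0.5 = 0.32 / (0.030 + 0.019 + 0.104) = 0.32 / 0.153 = 2.0915
k* = 2.0915^(1/0.5) ≈ 4.3744
y* = (k*)^α = 4.3744^0.5 ≈ 2.0915
c* = (1 − s)·y* = (1 − 0.32) × 2.0915 ≈ 1.4222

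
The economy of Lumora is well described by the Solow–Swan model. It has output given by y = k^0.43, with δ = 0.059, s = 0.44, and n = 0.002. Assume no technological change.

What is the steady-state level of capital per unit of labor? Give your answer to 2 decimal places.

In steady state, investment equals break-even investment: s·k^α = (n + δ)·k.
Rearranging, k^(1−α) = s / (n + δ).
k^0.57 = 0.44 / (0.002 + 0.059) = 0.44 / 0.061 = 7.2131
k* = 7.2131^(1/0.57) ≈ 32.0241

k* = 32.02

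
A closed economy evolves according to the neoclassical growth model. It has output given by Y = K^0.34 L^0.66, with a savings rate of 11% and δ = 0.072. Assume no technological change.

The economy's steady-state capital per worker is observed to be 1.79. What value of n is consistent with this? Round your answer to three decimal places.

At the steady state, Δk = 0, so s·k^α = (n + δ)·k.
So s / (n + δ) = (k*)^(1−α) = 1.79^0.66 = 1.4685.
Therefore n + δ = s / 1.4685 = 0.11 / 1.4685 = 0.0749, so n = 0.0749 − 0.072 = 0.0029.

n ≈ 0.003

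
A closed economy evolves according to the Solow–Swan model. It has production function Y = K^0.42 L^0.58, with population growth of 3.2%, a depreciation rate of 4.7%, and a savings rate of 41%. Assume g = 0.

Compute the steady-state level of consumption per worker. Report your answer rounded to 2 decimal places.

At the steady state, Δk = 0, so s·k^α = (n + δ)·k.
Dividing both sides by k: k^(1−α) = s / (n + δ).
k^0.58 = 0.41 / (0.032 + 0.047) = 0.41 / 0.079 = 5.1899
k* = 5.1899^(1/0.58) ≈ 17.1014
y* = (k*)^α = 17.1014^0.42 ≈ 3.2951
c* = (1 − s)·y* = (1 − 0.41) × 3.2951 ≈ 1.9441

c* ≈ 1.94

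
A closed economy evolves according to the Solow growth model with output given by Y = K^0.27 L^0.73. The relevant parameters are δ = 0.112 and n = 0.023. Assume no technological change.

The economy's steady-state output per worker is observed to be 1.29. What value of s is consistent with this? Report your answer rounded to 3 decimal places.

In steady state, investment equals break-even investment: s·k^α = (n + δ)·k.
Since y* = [s/(n + δ)]^(α/(1−α)), we have s/(n + δ) = (y*)^((1−α)/α) = 1.29^2.7037 = 1.9907.
Therefore s = 1.9907 × (n + δ) = 1.9907 × 0.135 = 0.2687.

s ≈ 0.269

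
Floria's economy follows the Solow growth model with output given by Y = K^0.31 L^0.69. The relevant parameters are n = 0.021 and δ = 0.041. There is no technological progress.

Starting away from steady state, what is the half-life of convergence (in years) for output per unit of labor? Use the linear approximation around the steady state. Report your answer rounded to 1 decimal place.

about 16.2 years

Near the steady state the convergence rate is λ = (1 − α)(n + δ).
λ = (1 − 0.31) × 0.062 = 0.69 × 0.062 = 0.04278
Half-life = ln 2 / λ = 0.6931 / 0.04278 ≈ 16.20 years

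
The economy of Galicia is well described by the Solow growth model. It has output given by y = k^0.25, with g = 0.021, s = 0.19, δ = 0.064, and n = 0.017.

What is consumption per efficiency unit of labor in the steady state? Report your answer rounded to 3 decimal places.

c* = 0.997

Steady state requires s·f(k) = (n + g + δ)·k, i.e. s·k^α = (n + g + δ)·k.
Rearranging, k^(1−α) = s / (n + g + δ).
k^0.75 = 0.19 / (0.017 + 0.021 + 0.064) = 0.19 / 0.102 = 1.8627
k* = 1.8627^(1/0.75) ≈ 2.2919
y* = (k*)^α = 2.2919^0.25 ≈ 1.2304
c* = (1 − s)·y* = (1 − 0.19) × 1.2304 ≈ 0.9966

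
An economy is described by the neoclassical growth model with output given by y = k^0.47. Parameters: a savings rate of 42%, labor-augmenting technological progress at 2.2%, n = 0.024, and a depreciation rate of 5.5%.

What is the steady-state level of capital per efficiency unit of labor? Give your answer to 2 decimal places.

k* ≈ 14.72

Steady state requires s·f(k) = (n + g + δ)·k, i.e. s·k^α = (n + g + δ)·k.
Dividing both sides by k: k^(1−α) = s / (n + g + δ).
k^0.53 = 0.42 / (0.024 + 0.022 + 0.055) = 0.42 / 0.101 = 4.1584
k* = 4.1584^(1/0.53) ≈ 14.7159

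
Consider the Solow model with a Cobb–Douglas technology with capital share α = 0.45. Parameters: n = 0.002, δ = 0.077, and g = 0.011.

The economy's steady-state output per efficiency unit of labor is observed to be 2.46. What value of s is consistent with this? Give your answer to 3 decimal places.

In steady state, investment equals break-even investment: s·k^α = (n + g + δ)·k.
Since y* = [s/(n + g + δ)]^(α/(1−α)), we have s/(n + g + δ) = (y*)^((1−α)/α) = 2.46^1.2222 = 3.0047.
Therefore s = 3.0047 × (n + g + δ) = 3.0047 × 0.090 = 0.2704.

s ≈ 0.270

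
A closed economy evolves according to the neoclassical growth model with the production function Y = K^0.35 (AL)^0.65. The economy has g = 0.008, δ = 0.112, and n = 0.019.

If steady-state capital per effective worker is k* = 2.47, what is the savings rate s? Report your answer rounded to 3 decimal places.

s ≈ 0.250

Steady state requires s·f(k) = (n + g + δ)·k, i.e. s·k^α = (n + g + δ)·k.
So s / (n + g + δ) = (k*)^(1−α) = 2.47^0.65 = 1.7999.
Therefore s = 1.7999 × (n + g + δ) = 1.7999 × 0.139 = 0.2502.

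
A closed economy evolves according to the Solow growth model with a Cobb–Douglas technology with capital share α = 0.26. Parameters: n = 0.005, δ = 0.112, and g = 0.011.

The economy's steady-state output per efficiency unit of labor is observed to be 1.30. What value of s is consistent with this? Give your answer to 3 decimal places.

At the steady state, Δk = 0, so s·k^α = (n + g + δ)·k.
Since y* = [s/(n + g + δ)]^(α/(1−α)), we have s/(n + g + δ) = (y*)^((1−α)/α) = 1.30^2.8462 = 2.1101.
Therefore s = 2.1101 × (n + g + δ) = 2.1101 × 0.128 = 0.2701.

s ≈ 0.270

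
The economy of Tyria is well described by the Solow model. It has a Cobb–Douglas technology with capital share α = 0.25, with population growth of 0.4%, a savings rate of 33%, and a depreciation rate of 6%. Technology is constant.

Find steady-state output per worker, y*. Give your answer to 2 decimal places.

Steady state requires s·f(k) = (n + δ)·k, i.e. s·k^α = (n + δ)·k.
Rearranging, k^(1−α) = s / (n + δ).
k^0.75 = 0.33 / (0.004 + 0.060) = 0.33 / 0.064 = 5.1563
k* = 5.1563^(1/0.75) ≈ 8.9081
y* = (k*)^α = 8.9081^0.25 ≈ 1.7276

y* ≈ 1.73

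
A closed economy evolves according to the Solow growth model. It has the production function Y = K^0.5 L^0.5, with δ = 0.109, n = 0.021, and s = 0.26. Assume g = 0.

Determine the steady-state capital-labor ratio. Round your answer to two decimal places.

At the steady state, Δk = 0, so s·k^α = (n + δ)·k.
Rearranging, k^(1−α) = s / (n + δ).
k^0.5 = 0.26 / (0.021 + 0.109) = 0.26 / 0.130 = 2.0000
k* = 2.0000^(1/0.5) ≈ 4.0000

k* = 4.00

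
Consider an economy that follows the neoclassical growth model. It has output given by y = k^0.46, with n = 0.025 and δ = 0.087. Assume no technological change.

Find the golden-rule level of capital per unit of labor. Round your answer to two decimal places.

k_gold ≈ 13.68

The golden rule sets f'(k) = n + δ, i.e. α·k^(α−1) = n + δ.
So k^(1−α) = α / (n + δ) = 0.46 / 0.112 = 4.1071.
k_gold = 4.1071^(1/0.54) ≈ 13.6828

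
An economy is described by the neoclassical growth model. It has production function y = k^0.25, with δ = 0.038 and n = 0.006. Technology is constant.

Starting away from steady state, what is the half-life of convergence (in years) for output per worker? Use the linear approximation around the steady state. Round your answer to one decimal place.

half-life ≈ 21.0 years

Near the steady state the convergence rate is λ = (1 − α)(n + δ).
λ = (1 − 0.25) × 0.044 = 0.75 × 0.044 = 0.0330
Half-life = ln 2 / λ = 0.6931 / 0.0330 ≈ 21.00 years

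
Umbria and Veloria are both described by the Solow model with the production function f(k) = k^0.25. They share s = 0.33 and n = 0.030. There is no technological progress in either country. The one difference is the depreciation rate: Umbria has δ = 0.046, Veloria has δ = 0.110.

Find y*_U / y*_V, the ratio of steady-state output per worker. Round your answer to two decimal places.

y*_U / y*_V ≈ 1.23

Steady-state y* = [s/(n + δ)]^(α/(1−α)), so the ratio is [ (s_U/(n + δ)_U) / (s_V/(n + δ)_V) ]^0.3333.
s_U/(n + δ)_U = 0.33/0.076 = 4.3421; s_V/(n + δ)_V = 0.33/0.140 = 2.3571.
Ratio = (4.3421/2.3571)^0.3333 = 1.8421^0.3333 ≈ 1.2258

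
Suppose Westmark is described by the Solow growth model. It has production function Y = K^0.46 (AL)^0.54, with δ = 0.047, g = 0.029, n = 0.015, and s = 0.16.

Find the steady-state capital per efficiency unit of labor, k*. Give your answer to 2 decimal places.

In steady state, investment equals break-even investment: s·k^α = (n + g + δ)·k.
Dividing both sides by k: k^(1−α) = s / (n + g + δ).
k^0.54 = 0.16 / (0.015 + 0.029 + 0.047) = 0.16 / 0.091 = 1.7582
k* = 1.7582^(1/0.54) ≈ 2.8433

k* ≈ 2.84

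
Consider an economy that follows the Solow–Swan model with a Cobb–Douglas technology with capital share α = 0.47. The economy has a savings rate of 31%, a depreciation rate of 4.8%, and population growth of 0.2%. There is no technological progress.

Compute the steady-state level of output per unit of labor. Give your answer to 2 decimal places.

Steady state requires s·f(k) = (n + δ)·k, i.e. s·k^α = (n + δ)·k.
Dividing both sides by k: k^(1−α) = s / (n + δ).
k^0.53 = 0.31 / (0.002 + 0.048) = 0.31 / 0.050 = 6.2000
k* = 6.2000^(1/0.53) ≈ 31.2665
y* = (k*)^α = 31.2665^0.47 ≈ 5.0430

y* ≈ 5.04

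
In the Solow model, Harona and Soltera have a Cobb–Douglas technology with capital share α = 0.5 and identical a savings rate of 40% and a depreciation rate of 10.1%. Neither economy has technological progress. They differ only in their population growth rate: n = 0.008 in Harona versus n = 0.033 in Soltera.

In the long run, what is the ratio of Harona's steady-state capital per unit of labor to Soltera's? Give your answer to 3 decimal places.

ratio ≈ 1.511

Steady-state k* = [s/(n + δ)]^(1/(1−α)), so the ratio is [ (s_H/(n + δ)_H) / (s_S/(n + δ)_S) ]^2.
s_H/(n + δ)_H = 0.40/0.109 = 3.6697; s_S/(n + δ)_S = 0.40/0.134 = 2.9851.
Ratio = (3.6697/2.9851)^2 = 1.2293^2 ≈ 1.5112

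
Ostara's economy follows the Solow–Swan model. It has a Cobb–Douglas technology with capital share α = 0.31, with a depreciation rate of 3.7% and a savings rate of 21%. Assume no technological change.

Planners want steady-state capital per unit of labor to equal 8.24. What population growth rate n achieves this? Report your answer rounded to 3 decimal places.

n ≈ 0.012

Steady state requires s·f(k) = (n + δ)·k, i.e. s·k^α = (n + δ)·k.
So s / (n + δ) = (k*)^(1−α) = 8.24^0.69 = 4.2854.
Therefore n + δ = s / 4.2854 = 0.21 / 4.2854 = 0.0490, so n = 0.0490 − 0.037 = 0.0120.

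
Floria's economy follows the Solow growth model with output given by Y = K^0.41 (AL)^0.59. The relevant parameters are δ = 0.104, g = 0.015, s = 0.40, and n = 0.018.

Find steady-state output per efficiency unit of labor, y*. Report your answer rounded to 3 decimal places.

y* ≈ 2.106

Steady state requires s·f(k) = (n + g + δ)·k, i.e. s·k^α = (n + g + δ)·k.
Rearranging, k^(1−α) = s / (n + g + δ).
k^0.59 = 0.40 / (0.018 + 0.015 + 0.104) = 0.40 / 0.137 = 2.9197
k* = 2.9197^(1/0.59) ≈ 6.1476
y* = (k*)^α = 6.1476^0.41 ≈ 2.1056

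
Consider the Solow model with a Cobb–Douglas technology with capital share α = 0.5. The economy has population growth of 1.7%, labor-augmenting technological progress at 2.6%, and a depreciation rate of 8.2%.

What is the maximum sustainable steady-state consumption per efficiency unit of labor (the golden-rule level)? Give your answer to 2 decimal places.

At the golden rule, f'(k) = n + g + δ, so α·k^(α−1) = n + g + δ and k_gold = (α/(n + g + δ))^(1/(1−α)).
k_gold = (0.5/0.125)^(1/0.5) = 4.0000^2 ≈ 16.0000
c_gold = f(k_gold) − (n + g + δ)·k_gold = 4.0000 − 0.125×16.0000 ≈ 2.0000

c_gold ≈ 2.00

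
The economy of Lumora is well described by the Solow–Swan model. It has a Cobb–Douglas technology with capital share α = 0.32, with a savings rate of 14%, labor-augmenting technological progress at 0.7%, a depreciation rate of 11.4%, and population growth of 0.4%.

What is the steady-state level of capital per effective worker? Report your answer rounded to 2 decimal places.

At the steady state, Δk = 0, so s·k^α = (n + g + δ)·k.
Rearranging, k^(1−α) = s / (n + g + δ).
k^0.68 = 0.14 / (0.004 + 0.007 + 0.114) = 0.14 / 0.125 = 1.1200
k* = 1.1200^(1/0.68) ≈ 1.1814

k* = 1.18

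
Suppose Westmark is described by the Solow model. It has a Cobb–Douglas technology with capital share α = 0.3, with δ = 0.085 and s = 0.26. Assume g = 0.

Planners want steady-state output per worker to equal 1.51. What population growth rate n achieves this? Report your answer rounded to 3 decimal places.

Steady state requires s·f(k) = (n + δ)·k, i.e. s·k^α = (n + δ)·k.
Since y* = [s/(n + δ)]^(α/(1−α)), we have s/(n + δ) = (y*)^((1−α)/α) = 1.51^2.3333 = 2.6158.
Therefore n + δ = s / 2.6158 = 0.26 / 2.6158 = 0.0994, so n = 0.0994 − 0.085 = 0.0144.

n ≈ 0.014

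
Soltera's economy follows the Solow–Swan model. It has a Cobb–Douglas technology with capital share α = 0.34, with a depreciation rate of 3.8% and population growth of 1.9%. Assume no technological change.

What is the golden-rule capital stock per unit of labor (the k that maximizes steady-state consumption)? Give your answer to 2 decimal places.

k_gold ≈ 14.97

The golden rule sets f'(k) = n + δ, i.e. α·k^(α−1) = n + δ.
So k^(1−α) = α / (n + δ) = 0.34 / 0.057 = 5.9649.
k_gold = 5.9649^(1/0.66) ≈ 14.9677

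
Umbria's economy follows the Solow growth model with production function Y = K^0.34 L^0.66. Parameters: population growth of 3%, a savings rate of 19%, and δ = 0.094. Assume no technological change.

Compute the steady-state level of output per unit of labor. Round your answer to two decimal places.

Steady state requires s·f(k) = (n + δ)·k, i.e. s·k^α = (n + δ)·k.
Dividing both sides by k: k^(1−α) = s / (n + δ).
k^0.66 = 0.19 / (0.030 + 0.094) = 0.19 / 0.124 = 1.5323
k* = 1.5323^(1/0.66) ≈ 1.9091
y* = (k*)^α = 1.9091^0.34 ≈ 1.2459

y* ≈ 1.25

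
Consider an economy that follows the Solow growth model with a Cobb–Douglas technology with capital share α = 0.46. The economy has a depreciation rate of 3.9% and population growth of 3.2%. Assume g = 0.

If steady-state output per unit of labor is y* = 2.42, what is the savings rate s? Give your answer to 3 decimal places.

At the steady state, Δk = 0, so s·k^α = (n + δ)·k.
Since y* = [s/(n + δ)]^(α/(1−α)), we have s/(n + δ) = (y*)^((1−α)/α) = 2.42^1.1739 = 2.8220.
Therefore s = 2.8220 × (n + δ) = 2.8220 × 0.071 = 0.2004.

s ≈ 0.200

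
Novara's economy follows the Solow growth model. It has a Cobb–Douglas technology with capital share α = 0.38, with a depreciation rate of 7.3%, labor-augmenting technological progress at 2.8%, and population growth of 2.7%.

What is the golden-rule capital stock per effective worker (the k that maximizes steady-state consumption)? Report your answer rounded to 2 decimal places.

k_gold ≈ 5.78

The golden rule sets f'(k) = n + g + δ, i.e. α·k^(α−1) = n + g + δ.
So k^(1−α) = α / (n + g + δ) = 0.38 / 0.128 = 2.9688.
k_gold = 2.9688^(1/0.62) ≈ 5.7840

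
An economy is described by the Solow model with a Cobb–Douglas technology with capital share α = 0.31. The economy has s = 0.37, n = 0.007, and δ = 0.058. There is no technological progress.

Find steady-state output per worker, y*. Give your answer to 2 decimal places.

Steady state requires s·f(k) = (n + δ)·k, i.e. s·k^α = (n + δ)·k.
Dividing both sides by k: k^(1−α) = s / (n + δ).
k^0.69 = 0.37 / (0.007 + 0.058) = 0.37 / 0.065 = 5.6923
k* = 5.6923^(1/0.69) ≈ 12.4343
y* = (k*)^α = 12.4343^0.31 ≈ 2.1844

y* ≈ 2.18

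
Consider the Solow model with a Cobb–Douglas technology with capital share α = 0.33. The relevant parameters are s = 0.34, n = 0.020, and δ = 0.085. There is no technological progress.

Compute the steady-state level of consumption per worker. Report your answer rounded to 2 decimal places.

At the steady state, Δk = 0, so s·k^α = (n + δ)·k.
Rearranging, k^(1−α) = s / (n + δ).
k^0.67 = 0.34 / (0.020 + 0.085) = 0.34 / 0.105 = 3.2381
k* = 3.2381^(1/0.67) ≈ 5.7760
y* = (k*)^α = 5.7760^0.33 ≈ 1.7838
c* = (1 − s)·y* = (1 − 0.34) × 1.7838 ≈ 1.1773

c* ≈ 1.18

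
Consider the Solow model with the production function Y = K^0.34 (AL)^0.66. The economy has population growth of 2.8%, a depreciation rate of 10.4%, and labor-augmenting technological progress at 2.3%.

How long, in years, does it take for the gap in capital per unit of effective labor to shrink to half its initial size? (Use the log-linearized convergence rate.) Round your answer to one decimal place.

Near the steady state the convergence rate is λ = (1 − α)(n + g + δ).
λ = (1 − 0.34) × 0.155 = 0.66 × 0.155 = 0.1023
Half-life = ln 2 / λ = 0.6931 / 0.1023 ≈ 6.78 years

about 6.8 years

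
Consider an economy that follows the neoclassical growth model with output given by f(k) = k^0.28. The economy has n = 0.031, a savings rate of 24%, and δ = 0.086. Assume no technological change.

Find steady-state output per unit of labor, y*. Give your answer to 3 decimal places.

y* = 1.322

At the steady state, Δk = 0, so s·k^α = (n + δ)·k.
Dividing both sides by k: k^(1−α) = s / (n + δ).
k^0.72 = 0.24 / (0.031 + 0.086) = 0.24 / 0.117 = 2.0513
k* = 2.0513^(1/0.72) ≈ 2.7125
y* = (k*)^α = 2.7125^0.28 ≈ 1.3223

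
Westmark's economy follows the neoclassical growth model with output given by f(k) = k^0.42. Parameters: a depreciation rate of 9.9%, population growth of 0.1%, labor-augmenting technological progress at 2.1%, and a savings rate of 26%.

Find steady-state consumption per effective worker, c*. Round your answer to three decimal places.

At the steady state, Δk = 0, so s·k^α = (n + g + δ)·k.
Dividing both sides by k: k^(1−α) = s / (n + g + δ).
k^0.58 = 0.26 / (0.001 + 0.021 + 0.099) = 0.26 / 0.121 = 2.1488
k* = 2.1488^(1/0.58) ≈ 3.7390
y* = (k*)^α = 3.7390^0.42 ≈ 1.7400
c* = (1 − s)·y* = (1 − 0.26) × 1.7400 ≈ 1.2876

c* = 1.288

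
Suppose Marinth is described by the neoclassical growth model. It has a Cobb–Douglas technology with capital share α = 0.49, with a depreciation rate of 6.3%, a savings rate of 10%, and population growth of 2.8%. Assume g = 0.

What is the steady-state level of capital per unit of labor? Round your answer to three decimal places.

In steady state, investment equals break-even investment: s·k^α = (n + δ)·k.
Rearranging, k^(1−α) = s / (n + δ).
k^0.51 = 0.10 / (0.028 + 0.063) = 0.10 / 0.091 = 1.0989
k* = 1.0989^(1/0.51) ≈ 1.2031

k* = 1.203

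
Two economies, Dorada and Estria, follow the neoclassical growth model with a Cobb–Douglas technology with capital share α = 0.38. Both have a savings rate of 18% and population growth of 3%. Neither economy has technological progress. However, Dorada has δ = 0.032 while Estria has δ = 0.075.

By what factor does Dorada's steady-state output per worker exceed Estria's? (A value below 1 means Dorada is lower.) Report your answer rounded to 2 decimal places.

ratio ≈ 1.38

Steady-state y* = [s/(n + δ)]^(α/(1−α)), so the ratio is [ (s_D/(n + δ)_D) / (s_E/(n + δ)_E) ]^0.6129.
s_D/(n + δ)_D = 0.18/0.062 = 2.9032; s_E/(n + δ)_E = 0.18/0.105 = 1.7143.
Ratio = (2.9032/1.7143)^0.6129 = 1.6935^0.6129 ≈ 1.3811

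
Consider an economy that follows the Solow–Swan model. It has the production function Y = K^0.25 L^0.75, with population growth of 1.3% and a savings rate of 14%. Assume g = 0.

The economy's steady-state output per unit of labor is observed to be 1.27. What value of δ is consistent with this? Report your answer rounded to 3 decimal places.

In steady state, investment equals break-even investment: s·k^α = (n + δ)·k.
Since y* = [s/(n + δ)]^(α/(1−α)), we have s/(n + δ) = (y*)^((1−α)/α) = 1.27^3 = 2.0484.
Therefore n + δ = s / 2.0484 = 0.14 / 2.0484 = 0.0683, so δ = 0.0683 − 0.013 = 0.0553.

δ ≈ 0.055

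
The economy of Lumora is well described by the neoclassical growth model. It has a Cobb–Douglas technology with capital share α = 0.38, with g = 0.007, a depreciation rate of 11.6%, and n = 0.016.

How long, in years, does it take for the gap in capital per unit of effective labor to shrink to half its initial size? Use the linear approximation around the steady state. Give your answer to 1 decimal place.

half-life ≈ 8.0 years

Near the steady state the convergence rate is λ = (1 − α)(n + g + δ).
λ = (1 − 0.38) × 0.139 = 0.62 × 0.139 = 0.08618
Half-life = ln 2 / λ = 0.6931 / 0.08618 ≈ 8.04 years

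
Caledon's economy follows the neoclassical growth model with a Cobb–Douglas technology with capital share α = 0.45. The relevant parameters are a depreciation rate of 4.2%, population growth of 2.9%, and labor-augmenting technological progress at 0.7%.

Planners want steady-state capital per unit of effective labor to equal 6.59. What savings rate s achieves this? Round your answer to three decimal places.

s ≈ 0.220

At the steady state, Δk = 0, so s·k^α = (n + g + δ)·k.
So s / (n + g + δ) = (k*)^(1−α) = 6.59^0.55 = 2.8209.
Therefore s = 2.8209 × (n + g + δ) = 2.8209 × 0.078 = 0.2200.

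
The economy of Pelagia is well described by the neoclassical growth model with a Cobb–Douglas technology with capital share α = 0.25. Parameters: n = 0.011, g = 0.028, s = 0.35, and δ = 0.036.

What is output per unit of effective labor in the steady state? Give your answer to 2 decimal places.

y* ≈ 1.67

Steady state requires s·f(k) = (n + g + δ)·k, i.e. s·k^α = (n + g + δ)·k.
Dividing both sides by k: k^(1−α) = s / (n + g + δ).
k^0.75 = 0.35 / (0.011 + 0.028 + 0.036) = 0.35 / 0.075 = 4.6667
k* = 4.6667^(1/0.75) ≈ 7.7985
y* = (k*)^α = 7.7985^0.25 ≈ 1.6711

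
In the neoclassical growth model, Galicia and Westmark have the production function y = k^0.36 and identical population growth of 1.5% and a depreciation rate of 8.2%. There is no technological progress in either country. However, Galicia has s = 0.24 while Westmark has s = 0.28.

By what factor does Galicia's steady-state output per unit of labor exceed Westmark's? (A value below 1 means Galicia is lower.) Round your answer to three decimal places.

y*_G / y*_W ≈ 0.917

Steady-state y* = [s/(n + δ)]^(α/(1−α)), so the ratio is [ (s_G/(n + δ)_G) / (s_W/(n + δ)_W) ]^0.5625.
s_G/(n + δ)_G = 0.24/0.097 = 2.4742; s_W/(n + δ)_W = 0.28/0.097 = 2.8866.
Ratio = (2.4742/2.8866)^0.5625 = 0.8571^0.5625 ≈ 0.9169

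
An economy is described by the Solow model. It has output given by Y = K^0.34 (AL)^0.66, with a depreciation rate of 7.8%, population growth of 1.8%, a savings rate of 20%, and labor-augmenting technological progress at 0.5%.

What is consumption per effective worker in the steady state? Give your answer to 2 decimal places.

c* = 1.14

In steady state, investment equals break-even investment: s·k^α = (n + g + δ)·k.
Dividing both sides by k: k^(1−α) = s / (n + g + δ).
k^0.66 = 0.20 / (0.018 + 0.005 + 0.078) = 0.20 / 0.101 = 1.9802
k* = 1.9802^(1/0.66) ≈ 2.8155
y* = (k*)^α = 2.8155^0.34 ≈ 1.4218
c* = (1 − s)·y* = (1 − 0.20) × 1.4218 ≈ 1.1374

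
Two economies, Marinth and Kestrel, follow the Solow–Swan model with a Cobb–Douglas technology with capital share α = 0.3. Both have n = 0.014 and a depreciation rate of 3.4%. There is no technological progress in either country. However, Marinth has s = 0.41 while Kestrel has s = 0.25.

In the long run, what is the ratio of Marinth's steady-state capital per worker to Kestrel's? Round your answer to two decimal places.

Steady-state k* = [s/(n + δ)]^(1/(1−α)), so the ratio is [ (s_M/(n + δ)_M) / (s_K/(n + δ)_K) ]^1.4286.
s_M/(n + δ)_M = 0.41/0.048 = 8.5417; s_K/(n + δ)_K = 0.25/0.048 = 5.2083.
Ratio = (8.5417/5.2083)^1.4286 = 1.6400^1.4286 ≈ 2.0273

ratio ≈ 2.03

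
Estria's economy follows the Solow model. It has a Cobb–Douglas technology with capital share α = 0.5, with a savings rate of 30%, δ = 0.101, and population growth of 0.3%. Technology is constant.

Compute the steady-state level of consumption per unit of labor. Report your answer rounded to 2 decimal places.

At the steady state, Δk = 0, so s·k^α = (n + δ)·k.
Rearranging, k^(1−α) = s / (n + δ).
k^0.5 = 0.30 / (0.003 + 0.101) = 0.30 / 0.104 = 2.8846
k* = 2.8846^(1/0.5) ≈ 8.3209
y* = (k*)^α = 8.3209^0.5 ≈ 2.8846
c* = (1 − s)·y* = (1 − 0.30) × 2.8846 ≈ 2.0192

c* = 2.02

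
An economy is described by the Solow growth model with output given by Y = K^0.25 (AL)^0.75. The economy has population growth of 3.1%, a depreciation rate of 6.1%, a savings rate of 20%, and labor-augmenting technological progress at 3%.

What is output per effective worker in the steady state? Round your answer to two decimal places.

Steady state requires s·f(k) = (n + g + δ)·k, i.e. s·k^α = (n + g + δ)·k.
Rearranging, k^(1−α) = s / (n + g + δ).
k^0.75 = 0.20 / (0.031 + 0.030 + 0.061) = 0.20 / 0.122 = 1.6393
k* = 1.6393^(1/0.75) ≈ 1.9329
y* = (k*)^α = 1.9329^0.25 ≈ 1.1791

y* ≈ 1.18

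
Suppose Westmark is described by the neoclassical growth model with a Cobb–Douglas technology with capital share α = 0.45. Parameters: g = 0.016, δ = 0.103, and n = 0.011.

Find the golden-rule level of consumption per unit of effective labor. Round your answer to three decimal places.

c_gold ≈ 1.519

At the golden rule, f'(k) = n + g + δ, so α·k^(α−1) = n + g + δ and k_gold = (α/(n + g + δ))^(1/(1−α)).
k_gold = (0.45/0.130)^(1/0.55) = 3.4615^1.8182 ≈ 9.5607
c_gold = f(k_gold) − (n + g + δ)·k_gold = 2.7620 − 0.130×9.5607 ≈ 1.5191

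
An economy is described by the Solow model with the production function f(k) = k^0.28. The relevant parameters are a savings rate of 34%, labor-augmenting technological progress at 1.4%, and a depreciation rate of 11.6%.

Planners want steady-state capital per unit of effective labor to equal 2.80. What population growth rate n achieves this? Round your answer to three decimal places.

n ≈ 0.032

In steady state, investment equals break-even investment: s·k^α = (n + g + δ)·k.
So s / (n + g + δ) = (k*)^(1−α) = 2.80^0.72 = 2.0987.
Therefore n + g + δ = s / 2.0987 = 0.34 / 2.0987 = 0.1620, so n = 0.1620 − 0.130 = 0.0320.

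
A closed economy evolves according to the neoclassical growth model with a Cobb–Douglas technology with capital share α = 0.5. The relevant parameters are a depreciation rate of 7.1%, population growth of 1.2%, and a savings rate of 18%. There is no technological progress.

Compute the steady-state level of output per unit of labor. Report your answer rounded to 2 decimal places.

y* ≈ 2.17

In steady state, investment equals break-even investment: s·k^α = (n + δ)·k.
Rearranging, k^(1−α) = s / (n + δ).
k^0.5 = 0.18 / (0.012 + 0.071) = 0.18 / 0.083 = 2.1687
k* = 2.1687^(1/0.5) ≈ 4.7033
y* = (k*)^α = 4.7033^0.5 ≈ 2.1687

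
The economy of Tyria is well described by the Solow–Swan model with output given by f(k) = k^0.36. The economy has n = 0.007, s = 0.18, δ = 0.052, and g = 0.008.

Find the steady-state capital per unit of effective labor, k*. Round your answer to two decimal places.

At the steady state, Δk = 0, so s·k^α = (n + g + δ)·k.
Dividing both sides by k: k^(1−α) = s / (n + g + δ).
k^0.64 = 0.18 / (0.007 + 0.008 + 0.052) = 0.18 / 0.067 = 2.6866
k* = 2.6866^(1/0.64) ≈ 4.6841

k* ≈ 4.68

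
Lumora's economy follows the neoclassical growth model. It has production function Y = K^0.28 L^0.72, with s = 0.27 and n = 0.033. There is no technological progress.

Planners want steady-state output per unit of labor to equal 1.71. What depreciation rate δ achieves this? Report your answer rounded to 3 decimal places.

δ ≈ 0.035

In steady state, investment equals break-even investment: s·k^α = (n + δ)·k.
Since y* = [s/(n + δ)]^(α/(1−α)), we have s/(n + δ) = (y*)^((1−α)/α) = 1.71^2.5714 = 3.9731.
Therefore n + δ = s / 3.9731 = 0.27 / 3.9731 = 0.0680, so δ = 0.0680 − 0.033 = 0.0350.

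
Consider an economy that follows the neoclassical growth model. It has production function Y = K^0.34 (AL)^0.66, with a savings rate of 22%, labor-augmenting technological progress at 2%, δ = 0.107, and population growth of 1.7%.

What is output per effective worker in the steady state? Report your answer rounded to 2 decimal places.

y* = 1.24

At the steady state, Δk = 0, so s·k^α = (n + g + δ)·k.
Rearranging, k^(1−α) = s / (n + g + δ).
k^0.66 = 0.22 / (0.017 + 0.020 + 0.107) = 0.22 / 0.144 = 1.5278
k* = 1.5278^(1/0.66) ≈ 1.9006
y* = (k*)^α = 1.9006^0.34 ≈ 1.2440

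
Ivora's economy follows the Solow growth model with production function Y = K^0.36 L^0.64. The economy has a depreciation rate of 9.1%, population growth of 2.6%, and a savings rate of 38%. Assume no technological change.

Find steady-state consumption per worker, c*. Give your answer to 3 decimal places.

Steady state requires s·f(k) = (n + δ)·k, i.e. s·k^α = (n + δ)·k.
Dividing both sides by k: k^(1−α) = s / (n + δ).
k^0.64 = 0.38 / (0.026 + 0.091) = 0.38 / 0.117 = 3.2479
k* = 3.2479^(1/0.64) ≈ 6.3006
y* = (k*)^α = 6.3006^0.36 ≈ 1.9399
c* = (1 − s)·y* = (1 − 0.38) × 1.9399 ≈ 1.2027

c* = 1.203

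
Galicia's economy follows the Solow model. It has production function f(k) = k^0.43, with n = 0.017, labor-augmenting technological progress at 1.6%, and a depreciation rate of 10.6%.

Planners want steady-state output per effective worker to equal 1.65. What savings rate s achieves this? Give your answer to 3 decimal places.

s ≈ 0.270

At the steady state, Δk = 0, so s·k^α = (n + g + δ)·k.
Since y* = [s/(n + g + δ)]^(α/(1−α)), we have s/(n + g + δ) = (y*)^((1−α)/α) = 1.65^1.3256 = 1.9422.
Therefore s = 1.9422 × (n + g + δ) = 1.9422 × 0.139 = 0.2700.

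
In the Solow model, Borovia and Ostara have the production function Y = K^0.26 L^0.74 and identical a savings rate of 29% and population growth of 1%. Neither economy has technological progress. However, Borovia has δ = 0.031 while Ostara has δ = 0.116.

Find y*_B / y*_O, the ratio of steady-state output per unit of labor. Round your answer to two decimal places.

Steady-state y* = [s/(n + δ)]^(α/(1−α)), so the ratio is [ (s_B/(n + δ)_B) / (s_O/(n + δ)_O) ]^0.3514.
s_B/(n + δ)_B = 0.29/0.041 = 7.0732; s_O/(n + δ)_O = 0.29/0.126 = 2.3016.
Ratio = (7.0732/2.3016)^0.3514 = 3.0732^0.3514 ≈ 1.4837

ratio ≈ 1.48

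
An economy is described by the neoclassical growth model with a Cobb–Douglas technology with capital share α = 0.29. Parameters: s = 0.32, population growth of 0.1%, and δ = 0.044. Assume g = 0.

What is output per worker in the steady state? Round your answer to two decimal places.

y* = 2.23

Steady state requires s·f(k) = (n + δ)·k, i.e. s·k^α = (n + δ)·k.
Dividing both sides by k: k^(1−α) = s / (n + δ).
k^0.71 = 0.32 / (0.001 + 0.044) = 0.32 / 0.045 = 7.1111
k* = 7.1111^(1/0.71) ≈ 15.8457
y* = (k*)^α = 15.8457^0.29 ≈ 2.2283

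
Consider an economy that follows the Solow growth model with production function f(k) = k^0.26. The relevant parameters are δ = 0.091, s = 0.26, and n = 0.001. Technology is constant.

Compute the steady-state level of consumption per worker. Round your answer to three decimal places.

Steady state requires s·f(k) = (n + δ)·k, i.e. s·k^α = (n + δ)·k.
Rearranging, k^(1−α) = s / (n + δ).
k^0.74 = 0.26 / (0.001 + 0.091) = 0.26 / 0.092 = 2.8261
k* = 2.8261^(1/0.74) ≈ 4.0711
y* = (k*)^α = 4.0711^0.26 ≈ 1.4405
c* = (1 − s)·y* = (1 − 0.26) × 1.4405 ≈ 1.0660

c* ≈ 1.066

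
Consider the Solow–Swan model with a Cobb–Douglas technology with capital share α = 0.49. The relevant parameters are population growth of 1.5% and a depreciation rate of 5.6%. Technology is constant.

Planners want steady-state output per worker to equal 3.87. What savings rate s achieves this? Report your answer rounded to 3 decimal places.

s ≈ 0.290

At the steady state, Δk = 0, so s·k^α = (n + δ)·k.
Since y* = [s/(n + δ)]^(α/(1−α)), we have s/(n + δ) = (y*)^((1−α)/α) = 3.87^1.0408 = 4.0897.
Therefore s = 4.0897 × (n + δ) = 4.0897 × 0.071 = 0.2904.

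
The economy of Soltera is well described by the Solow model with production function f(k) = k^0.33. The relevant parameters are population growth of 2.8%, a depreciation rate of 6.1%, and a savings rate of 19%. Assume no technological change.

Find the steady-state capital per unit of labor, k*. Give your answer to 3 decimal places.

In steady state, investment equals break-even investment: s·k^α = (n + δ)·k.
Dividing both sides by k: k^(1−α) = s / (n + δ).
k^0.67 = 0.19 / (0.028 + 0.061) = 0.19 / 0.089 = 2.1348
k* = 2.1348^(1/0.67) ≈ 3.1015

k* = 3.102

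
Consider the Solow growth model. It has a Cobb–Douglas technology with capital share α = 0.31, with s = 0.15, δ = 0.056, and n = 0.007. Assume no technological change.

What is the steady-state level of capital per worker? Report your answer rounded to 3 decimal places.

k* = 3.516

In steady state, investment equals break-even investment: s·k^α = (n + δ)·k.
Dividing both sides by k: k^(1−α) = s / (n + δ).
k^0.69 = 0.15 / (0.007 + 0.056) = 0.15 / 0.063 = 2.3810
k* = 2.3810^(1/0.69) ≈ 3.5158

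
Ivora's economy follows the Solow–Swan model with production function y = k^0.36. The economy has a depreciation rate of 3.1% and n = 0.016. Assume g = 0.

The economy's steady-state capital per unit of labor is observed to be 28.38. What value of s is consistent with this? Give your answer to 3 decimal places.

At the steady state, Δk = 0, so s·k^α = (n + δ)·k.
So s / (n + δ) = (k*)^(1−α) = 28.38^0.64 = 8.5100.
Therefore s = 8.5100 × (n + δ) = 8.5100 × 0.047 = 0.4000.

s ≈ 0.400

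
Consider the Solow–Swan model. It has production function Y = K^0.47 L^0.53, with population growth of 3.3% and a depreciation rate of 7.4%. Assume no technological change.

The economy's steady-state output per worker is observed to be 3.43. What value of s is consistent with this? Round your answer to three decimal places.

s ≈ 0.430

At the steady state, Δk = 0, so s·k^α = (n + δ)·k.
Since y* = [s/(n + δ)]^(α/(1−α)), we have s/(n + δ) = (y*)^((1−α)/α) = 3.43^1.1277 = 4.0147.
Therefore s = 4.0147 × (n + δ) = 4.0147 × 0.107 = 0.4296.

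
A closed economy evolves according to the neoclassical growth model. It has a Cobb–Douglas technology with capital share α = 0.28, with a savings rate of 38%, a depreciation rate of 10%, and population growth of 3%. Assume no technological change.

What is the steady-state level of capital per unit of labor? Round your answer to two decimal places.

k* = 4.44

Steady state requires s·f(k) = (n + δ)·k, i.e. s·k^α = (n + δ)·k.
Dividing both sides by k: k^(1−α) = s / (n + δ).
k^0.72 = 0.38 / (0.030 + 0.100) = 0.38 / 0.130 = 2.9231
k* = 2.9231^(1/0.72) ≈ 4.4361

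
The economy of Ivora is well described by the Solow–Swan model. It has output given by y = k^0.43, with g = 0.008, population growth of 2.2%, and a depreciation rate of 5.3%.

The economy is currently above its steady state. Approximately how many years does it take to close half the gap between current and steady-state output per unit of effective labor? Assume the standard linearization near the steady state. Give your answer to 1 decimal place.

half-life ≈ 14.7 years

Near the steady state the convergence rate is λ = (1 − α)(n + g + δ).
λ = (1 − 0.43) × 0.083 = 0.57 × 0.083 = 0.04731
Half-life = ln 2 / λ = 0.6931 / 0.04731 ≈ 14.65 years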